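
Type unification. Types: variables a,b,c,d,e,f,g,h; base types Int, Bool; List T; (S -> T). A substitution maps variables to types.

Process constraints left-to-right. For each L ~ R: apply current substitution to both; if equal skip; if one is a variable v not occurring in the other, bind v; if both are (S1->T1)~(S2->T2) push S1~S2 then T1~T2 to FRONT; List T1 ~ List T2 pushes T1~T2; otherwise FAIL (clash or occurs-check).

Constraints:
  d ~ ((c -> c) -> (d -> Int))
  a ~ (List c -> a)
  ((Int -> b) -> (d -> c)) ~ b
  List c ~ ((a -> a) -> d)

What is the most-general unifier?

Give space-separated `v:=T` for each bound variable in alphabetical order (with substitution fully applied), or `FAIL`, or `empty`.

step 1: unify d ~ ((c -> c) -> (d -> Int))  [subst: {-} | 3 pending]
  occurs-check fail: d in ((c -> c) -> (d -> Int))

Answer: FAIL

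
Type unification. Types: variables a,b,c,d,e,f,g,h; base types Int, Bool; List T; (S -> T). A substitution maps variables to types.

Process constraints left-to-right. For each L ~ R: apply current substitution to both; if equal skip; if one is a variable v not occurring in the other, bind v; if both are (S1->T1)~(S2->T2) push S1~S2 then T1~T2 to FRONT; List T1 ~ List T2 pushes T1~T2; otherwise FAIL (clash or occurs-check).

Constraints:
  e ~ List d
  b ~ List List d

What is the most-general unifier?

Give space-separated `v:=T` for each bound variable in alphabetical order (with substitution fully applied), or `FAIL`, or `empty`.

Answer: b:=List List d e:=List d

Derivation:
step 1: unify e ~ List d  [subst: {-} | 1 pending]
  bind e := List d
step 2: unify b ~ List List d  [subst: {e:=List d} | 0 pending]
  bind b := List List d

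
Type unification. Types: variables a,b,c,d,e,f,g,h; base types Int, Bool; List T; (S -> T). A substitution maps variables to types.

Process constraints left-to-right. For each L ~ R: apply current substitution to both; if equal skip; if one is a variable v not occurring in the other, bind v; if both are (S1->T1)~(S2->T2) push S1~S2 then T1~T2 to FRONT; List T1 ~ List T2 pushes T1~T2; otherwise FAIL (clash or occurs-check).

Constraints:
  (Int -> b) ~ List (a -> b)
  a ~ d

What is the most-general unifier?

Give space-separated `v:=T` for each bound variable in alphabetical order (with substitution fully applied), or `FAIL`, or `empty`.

Answer: FAIL

Derivation:
step 1: unify (Int -> b) ~ List (a -> b)  [subst: {-} | 1 pending]
  clash: (Int -> b) vs List (a -> b)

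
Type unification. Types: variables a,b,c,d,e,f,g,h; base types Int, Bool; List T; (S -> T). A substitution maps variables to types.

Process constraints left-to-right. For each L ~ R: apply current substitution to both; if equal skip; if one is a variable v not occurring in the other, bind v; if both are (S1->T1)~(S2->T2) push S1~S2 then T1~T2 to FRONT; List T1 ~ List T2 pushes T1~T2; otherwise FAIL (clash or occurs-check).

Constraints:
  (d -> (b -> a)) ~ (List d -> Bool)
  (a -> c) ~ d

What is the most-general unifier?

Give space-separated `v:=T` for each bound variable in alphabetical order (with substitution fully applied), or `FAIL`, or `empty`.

step 1: unify (d -> (b -> a)) ~ (List d -> Bool)  [subst: {-} | 1 pending]
  -> decompose arrow: push d~List d, (b -> a)~Bool
step 2: unify d ~ List d  [subst: {-} | 2 pending]
  occurs-check fail: d in List d

Answer: FAIL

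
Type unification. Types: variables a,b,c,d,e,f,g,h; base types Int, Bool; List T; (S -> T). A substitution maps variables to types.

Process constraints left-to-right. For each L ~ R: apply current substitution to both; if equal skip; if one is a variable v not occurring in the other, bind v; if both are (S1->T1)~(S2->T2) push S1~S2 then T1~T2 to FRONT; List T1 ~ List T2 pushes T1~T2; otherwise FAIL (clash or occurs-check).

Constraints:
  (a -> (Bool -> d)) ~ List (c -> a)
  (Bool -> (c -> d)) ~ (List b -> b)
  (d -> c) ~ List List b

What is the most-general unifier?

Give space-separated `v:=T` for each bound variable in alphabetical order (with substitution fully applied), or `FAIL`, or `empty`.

step 1: unify (a -> (Bool -> d)) ~ List (c -> a)  [subst: {-} | 2 pending]
  clash: (a -> (Bool -> d)) vs List (c -> a)

Answer: FAIL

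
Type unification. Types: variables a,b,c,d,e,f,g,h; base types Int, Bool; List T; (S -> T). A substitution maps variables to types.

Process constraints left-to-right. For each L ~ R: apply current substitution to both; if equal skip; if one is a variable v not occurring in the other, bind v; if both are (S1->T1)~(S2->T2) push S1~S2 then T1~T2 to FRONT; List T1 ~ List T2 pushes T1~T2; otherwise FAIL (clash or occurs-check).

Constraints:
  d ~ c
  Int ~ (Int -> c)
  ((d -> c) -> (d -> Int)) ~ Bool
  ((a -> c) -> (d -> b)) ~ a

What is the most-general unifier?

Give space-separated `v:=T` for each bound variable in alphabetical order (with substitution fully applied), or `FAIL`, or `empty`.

Answer: FAIL

Derivation:
step 1: unify d ~ c  [subst: {-} | 3 pending]
  bind d := c
step 2: unify Int ~ (Int -> c)  [subst: {d:=c} | 2 pending]
  clash: Int vs (Int -> c)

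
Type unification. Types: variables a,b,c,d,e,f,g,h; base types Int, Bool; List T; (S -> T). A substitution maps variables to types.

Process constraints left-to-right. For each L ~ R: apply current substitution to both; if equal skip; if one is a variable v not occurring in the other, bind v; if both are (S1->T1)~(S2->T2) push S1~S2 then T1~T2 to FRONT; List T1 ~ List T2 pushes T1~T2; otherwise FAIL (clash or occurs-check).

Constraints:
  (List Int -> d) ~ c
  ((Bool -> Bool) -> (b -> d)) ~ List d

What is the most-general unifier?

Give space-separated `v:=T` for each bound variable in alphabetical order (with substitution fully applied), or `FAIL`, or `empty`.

step 1: unify (List Int -> d) ~ c  [subst: {-} | 1 pending]
  bind c := (List Int -> d)
step 2: unify ((Bool -> Bool) -> (b -> d)) ~ List d  [subst: {c:=(List Int -> d)} | 0 pending]
  clash: ((Bool -> Bool) -> (b -> d)) vs List d

Answer: FAIL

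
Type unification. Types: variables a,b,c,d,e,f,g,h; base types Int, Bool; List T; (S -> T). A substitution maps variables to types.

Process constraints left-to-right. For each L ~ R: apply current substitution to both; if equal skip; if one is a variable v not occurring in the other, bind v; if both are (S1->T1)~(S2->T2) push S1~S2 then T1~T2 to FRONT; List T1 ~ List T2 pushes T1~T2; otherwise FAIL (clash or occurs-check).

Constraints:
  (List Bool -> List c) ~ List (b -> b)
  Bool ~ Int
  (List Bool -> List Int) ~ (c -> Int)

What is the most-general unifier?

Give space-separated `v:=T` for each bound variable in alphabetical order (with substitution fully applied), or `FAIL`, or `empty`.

Answer: FAIL

Derivation:
step 1: unify (List Bool -> List c) ~ List (b -> b)  [subst: {-} | 2 pending]
  clash: (List Bool -> List c) vs List (b -> b)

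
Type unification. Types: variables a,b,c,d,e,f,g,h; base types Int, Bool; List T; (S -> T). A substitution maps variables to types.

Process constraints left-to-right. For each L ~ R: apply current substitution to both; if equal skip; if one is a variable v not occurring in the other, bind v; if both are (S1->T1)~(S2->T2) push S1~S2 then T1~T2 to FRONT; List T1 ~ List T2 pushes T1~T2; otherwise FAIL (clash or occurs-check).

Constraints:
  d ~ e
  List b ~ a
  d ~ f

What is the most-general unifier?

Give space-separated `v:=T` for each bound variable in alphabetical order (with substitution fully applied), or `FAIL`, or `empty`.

step 1: unify d ~ e  [subst: {-} | 2 pending]
  bind d := e
step 2: unify List b ~ a  [subst: {d:=e} | 1 pending]
  bind a := List b
step 3: unify e ~ f  [subst: {d:=e, a:=List b} | 0 pending]
  bind e := f

Answer: a:=List b d:=f e:=f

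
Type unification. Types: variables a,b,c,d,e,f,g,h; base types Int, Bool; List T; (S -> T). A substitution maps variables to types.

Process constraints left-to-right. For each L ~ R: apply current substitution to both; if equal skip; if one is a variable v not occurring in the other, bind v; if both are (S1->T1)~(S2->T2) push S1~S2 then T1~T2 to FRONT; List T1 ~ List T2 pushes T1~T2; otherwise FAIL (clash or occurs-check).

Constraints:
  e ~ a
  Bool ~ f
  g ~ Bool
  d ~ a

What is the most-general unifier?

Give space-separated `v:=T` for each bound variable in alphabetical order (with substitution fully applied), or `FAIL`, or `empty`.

step 1: unify e ~ a  [subst: {-} | 3 pending]
  bind e := a
step 2: unify Bool ~ f  [subst: {e:=a} | 2 pending]
  bind f := Bool
step 3: unify g ~ Bool  [subst: {e:=a, f:=Bool} | 1 pending]
  bind g := Bool
step 4: unify d ~ a  [subst: {e:=a, f:=Bool, g:=Bool} | 0 pending]
  bind d := a

Answer: d:=a e:=a f:=Bool g:=Bool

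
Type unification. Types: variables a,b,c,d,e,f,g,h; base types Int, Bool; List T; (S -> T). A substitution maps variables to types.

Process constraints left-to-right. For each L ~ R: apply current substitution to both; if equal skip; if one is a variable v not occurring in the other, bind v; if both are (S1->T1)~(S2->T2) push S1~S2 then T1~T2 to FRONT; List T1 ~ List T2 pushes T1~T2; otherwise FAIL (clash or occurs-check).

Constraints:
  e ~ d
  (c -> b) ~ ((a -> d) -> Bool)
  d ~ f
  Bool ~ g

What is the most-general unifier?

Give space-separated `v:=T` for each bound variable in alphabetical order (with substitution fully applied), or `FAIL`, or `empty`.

step 1: unify e ~ d  [subst: {-} | 3 pending]
  bind e := d
step 2: unify (c -> b) ~ ((a -> d) -> Bool)  [subst: {e:=d} | 2 pending]
  -> decompose arrow: push c~(a -> d), b~Bool
step 3: unify c ~ (a -> d)  [subst: {e:=d} | 3 pending]
  bind c := (a -> d)
step 4: unify b ~ Bool  [subst: {e:=d, c:=(a -> d)} | 2 pending]
  bind b := Bool
step 5: unify d ~ f  [subst: {e:=d, c:=(a -> d), b:=Bool} | 1 pending]
  bind d := f
step 6: unify Bool ~ g  [subst: {e:=d, c:=(a -> d), b:=Bool, d:=f} | 0 pending]
  bind g := Bool

Answer: b:=Bool c:=(a -> f) d:=f e:=f g:=Bool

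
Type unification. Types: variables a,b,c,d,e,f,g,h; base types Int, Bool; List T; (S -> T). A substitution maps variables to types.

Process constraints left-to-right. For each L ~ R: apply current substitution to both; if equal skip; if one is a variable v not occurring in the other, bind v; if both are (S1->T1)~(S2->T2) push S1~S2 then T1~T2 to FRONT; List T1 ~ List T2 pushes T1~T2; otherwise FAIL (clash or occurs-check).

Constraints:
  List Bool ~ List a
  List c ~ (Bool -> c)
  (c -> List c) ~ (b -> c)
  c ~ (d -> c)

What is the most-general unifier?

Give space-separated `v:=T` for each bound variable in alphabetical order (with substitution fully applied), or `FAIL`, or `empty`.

Answer: FAIL

Derivation:
step 1: unify List Bool ~ List a  [subst: {-} | 3 pending]
  -> decompose List: push Bool~a
step 2: unify Bool ~ a  [subst: {-} | 3 pending]
  bind a := Bool
step 3: unify List c ~ (Bool -> c)  [subst: {a:=Bool} | 2 pending]
  clash: List c vs (Bool -> c)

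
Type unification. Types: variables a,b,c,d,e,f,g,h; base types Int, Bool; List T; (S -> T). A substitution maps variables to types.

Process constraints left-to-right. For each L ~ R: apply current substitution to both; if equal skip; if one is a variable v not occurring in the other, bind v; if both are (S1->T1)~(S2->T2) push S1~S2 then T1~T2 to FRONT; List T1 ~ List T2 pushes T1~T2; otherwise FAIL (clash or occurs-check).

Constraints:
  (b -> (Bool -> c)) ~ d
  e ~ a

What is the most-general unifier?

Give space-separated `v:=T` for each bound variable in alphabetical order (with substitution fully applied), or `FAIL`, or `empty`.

step 1: unify (b -> (Bool -> c)) ~ d  [subst: {-} | 1 pending]
  bind d := (b -> (Bool -> c))
step 2: unify e ~ a  [subst: {d:=(b -> (Bool -> c))} | 0 pending]
  bind e := a

Answer: d:=(b -> (Bool -> c)) e:=a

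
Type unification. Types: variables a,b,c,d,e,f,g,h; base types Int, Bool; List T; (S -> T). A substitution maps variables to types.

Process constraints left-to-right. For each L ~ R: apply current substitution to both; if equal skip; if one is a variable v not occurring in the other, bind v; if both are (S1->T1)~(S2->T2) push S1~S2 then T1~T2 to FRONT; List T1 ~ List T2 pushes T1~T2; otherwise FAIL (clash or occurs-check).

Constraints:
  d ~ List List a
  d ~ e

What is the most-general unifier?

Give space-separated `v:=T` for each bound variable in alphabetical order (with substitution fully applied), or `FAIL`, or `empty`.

step 1: unify d ~ List List a  [subst: {-} | 1 pending]
  bind d := List List a
step 2: unify List List a ~ e  [subst: {d:=List List a} | 0 pending]
  bind e := List List a

Answer: d:=List List a e:=List List a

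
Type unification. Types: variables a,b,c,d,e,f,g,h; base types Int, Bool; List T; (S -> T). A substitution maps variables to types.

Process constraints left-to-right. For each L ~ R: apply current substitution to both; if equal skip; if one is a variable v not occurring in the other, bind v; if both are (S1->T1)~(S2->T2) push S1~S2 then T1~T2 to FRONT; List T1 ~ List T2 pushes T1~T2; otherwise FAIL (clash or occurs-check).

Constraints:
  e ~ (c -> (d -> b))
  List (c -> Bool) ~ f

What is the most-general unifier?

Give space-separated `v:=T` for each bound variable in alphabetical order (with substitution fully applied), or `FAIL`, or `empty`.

Answer: e:=(c -> (d -> b)) f:=List (c -> Bool)

Derivation:
step 1: unify e ~ (c -> (d -> b))  [subst: {-} | 1 pending]
  bind e := (c -> (d -> b))
step 2: unify List (c -> Bool) ~ f  [subst: {e:=(c -> (d -> b))} | 0 pending]
  bind f := List (c -> Bool)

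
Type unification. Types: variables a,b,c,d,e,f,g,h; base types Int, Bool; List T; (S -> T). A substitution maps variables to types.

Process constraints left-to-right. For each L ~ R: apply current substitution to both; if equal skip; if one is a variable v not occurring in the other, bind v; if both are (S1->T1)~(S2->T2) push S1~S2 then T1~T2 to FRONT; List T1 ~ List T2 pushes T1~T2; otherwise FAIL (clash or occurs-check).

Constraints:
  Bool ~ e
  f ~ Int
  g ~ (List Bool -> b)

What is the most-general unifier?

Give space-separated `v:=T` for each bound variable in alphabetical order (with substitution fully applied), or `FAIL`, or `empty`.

step 1: unify Bool ~ e  [subst: {-} | 2 pending]
  bind e := Bool
step 2: unify f ~ Int  [subst: {e:=Bool} | 1 pending]
  bind f := Int
step 3: unify g ~ (List Bool -> b)  [subst: {e:=Bool, f:=Int} | 0 pending]
  bind g := (List Bool -> b)

Answer: e:=Bool f:=Int g:=(List Bool -> b)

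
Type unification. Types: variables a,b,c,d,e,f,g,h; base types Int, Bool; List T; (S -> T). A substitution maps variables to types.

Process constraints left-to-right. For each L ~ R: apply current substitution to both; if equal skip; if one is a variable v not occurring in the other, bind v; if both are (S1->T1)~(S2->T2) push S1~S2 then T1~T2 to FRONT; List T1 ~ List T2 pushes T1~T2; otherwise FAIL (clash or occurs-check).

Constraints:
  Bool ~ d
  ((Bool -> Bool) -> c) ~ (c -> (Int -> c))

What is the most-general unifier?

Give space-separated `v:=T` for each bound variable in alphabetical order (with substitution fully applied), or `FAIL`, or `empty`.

Answer: FAIL

Derivation:
step 1: unify Bool ~ d  [subst: {-} | 1 pending]
  bind d := Bool
step 2: unify ((Bool -> Bool) -> c) ~ (c -> (Int -> c))  [subst: {d:=Bool} | 0 pending]
  -> decompose arrow: push (Bool -> Bool)~c, c~(Int -> c)
step 3: unify (Bool -> Bool) ~ c  [subst: {d:=Bool} | 1 pending]
  bind c := (Bool -> Bool)
step 4: unify (Bool -> Bool) ~ (Int -> (Bool -> Bool))  [subst: {d:=Bool, c:=(Bool -> Bool)} | 0 pending]
  -> decompose arrow: push Bool~Int, Bool~(Bool -> Bool)
step 5: unify Bool ~ Int  [subst: {d:=Bool, c:=(Bool -> Bool)} | 1 pending]
  clash: Bool vs Int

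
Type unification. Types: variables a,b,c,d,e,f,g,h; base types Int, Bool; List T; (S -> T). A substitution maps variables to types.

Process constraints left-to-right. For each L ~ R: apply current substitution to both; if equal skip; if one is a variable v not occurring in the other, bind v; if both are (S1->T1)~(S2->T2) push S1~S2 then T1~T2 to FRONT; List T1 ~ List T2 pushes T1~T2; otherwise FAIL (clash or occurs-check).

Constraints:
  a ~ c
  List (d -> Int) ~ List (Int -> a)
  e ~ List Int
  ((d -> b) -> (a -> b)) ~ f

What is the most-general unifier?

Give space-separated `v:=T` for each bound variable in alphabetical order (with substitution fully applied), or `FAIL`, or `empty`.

step 1: unify a ~ c  [subst: {-} | 3 pending]
  bind a := c
step 2: unify List (d -> Int) ~ List (Int -> c)  [subst: {a:=c} | 2 pending]
  -> decompose List: push (d -> Int)~(Int -> c)
step 3: unify (d -> Int) ~ (Int -> c)  [subst: {a:=c} | 2 pending]
  -> decompose arrow: push d~Int, Int~c
step 4: unify d ~ Int  [subst: {a:=c} | 3 pending]
  bind d := Int
step 5: unify Int ~ c  [subst: {a:=c, d:=Int} | 2 pending]
  bind c := Int
step 6: unify e ~ List Int  [subst: {a:=c, d:=Int, c:=Int} | 1 pending]
  bind e := List Int
step 7: unify ((Int -> b) -> (Int -> b)) ~ f  [subst: {a:=c, d:=Int, c:=Int, e:=List Int} | 0 pending]
  bind f := ((Int -> b) -> (Int -> b))

Answer: a:=Int c:=Int d:=Int e:=List Int f:=((Int -> b) -> (Int -> b))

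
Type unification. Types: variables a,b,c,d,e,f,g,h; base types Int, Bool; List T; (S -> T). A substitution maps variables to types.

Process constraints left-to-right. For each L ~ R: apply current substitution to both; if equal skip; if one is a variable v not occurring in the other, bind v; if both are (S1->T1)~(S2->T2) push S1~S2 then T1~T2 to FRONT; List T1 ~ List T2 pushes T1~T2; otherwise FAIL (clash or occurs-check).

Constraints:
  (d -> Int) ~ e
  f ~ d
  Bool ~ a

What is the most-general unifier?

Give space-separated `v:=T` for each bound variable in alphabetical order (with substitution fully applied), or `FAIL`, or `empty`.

Answer: a:=Bool e:=(d -> Int) f:=d

Derivation:
step 1: unify (d -> Int) ~ e  [subst: {-} | 2 pending]
  bind e := (d -> Int)
step 2: unify f ~ d  [subst: {e:=(d -> Int)} | 1 pending]
  bind f := d
step 3: unify Bool ~ a  [subst: {e:=(d -> Int), f:=d} | 0 pending]
  bind a := Bool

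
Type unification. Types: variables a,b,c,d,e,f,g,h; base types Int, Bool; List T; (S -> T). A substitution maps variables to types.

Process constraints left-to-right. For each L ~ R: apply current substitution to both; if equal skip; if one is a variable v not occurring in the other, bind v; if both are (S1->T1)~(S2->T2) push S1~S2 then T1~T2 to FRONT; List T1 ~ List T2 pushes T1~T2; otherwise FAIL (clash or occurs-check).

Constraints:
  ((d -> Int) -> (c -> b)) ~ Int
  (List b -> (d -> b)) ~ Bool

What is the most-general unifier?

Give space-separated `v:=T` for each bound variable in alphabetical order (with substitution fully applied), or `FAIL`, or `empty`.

step 1: unify ((d -> Int) -> (c -> b)) ~ Int  [subst: {-} | 1 pending]
  clash: ((d -> Int) -> (c -> b)) vs Int

Answer: FAIL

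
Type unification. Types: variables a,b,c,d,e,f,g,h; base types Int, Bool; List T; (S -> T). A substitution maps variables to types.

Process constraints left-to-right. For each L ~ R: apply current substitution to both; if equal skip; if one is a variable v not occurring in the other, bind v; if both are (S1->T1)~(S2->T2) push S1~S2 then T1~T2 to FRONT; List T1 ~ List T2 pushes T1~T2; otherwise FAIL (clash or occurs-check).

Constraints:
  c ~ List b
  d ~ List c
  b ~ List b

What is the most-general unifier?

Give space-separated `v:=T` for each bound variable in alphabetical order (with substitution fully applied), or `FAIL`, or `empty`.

step 1: unify c ~ List b  [subst: {-} | 2 pending]
  bind c := List b
step 2: unify d ~ List List b  [subst: {c:=List b} | 1 pending]
  bind d := List List b
step 3: unify b ~ List b  [subst: {c:=List b, d:=List List b} | 0 pending]
  occurs-check fail: b in List b

Answer: FAIL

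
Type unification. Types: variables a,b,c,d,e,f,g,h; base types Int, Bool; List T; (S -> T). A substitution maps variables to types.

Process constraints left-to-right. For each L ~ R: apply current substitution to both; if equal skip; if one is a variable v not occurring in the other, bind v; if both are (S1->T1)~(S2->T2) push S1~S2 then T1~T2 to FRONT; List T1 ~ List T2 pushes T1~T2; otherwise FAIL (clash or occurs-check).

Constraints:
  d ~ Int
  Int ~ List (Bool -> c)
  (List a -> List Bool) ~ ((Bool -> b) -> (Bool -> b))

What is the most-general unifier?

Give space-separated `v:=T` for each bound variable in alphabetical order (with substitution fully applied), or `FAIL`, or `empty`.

step 1: unify d ~ Int  [subst: {-} | 2 pending]
  bind d := Int
step 2: unify Int ~ List (Bool -> c)  [subst: {d:=Int} | 1 pending]
  clash: Int vs List (Bool -> c)

Answer: FAIL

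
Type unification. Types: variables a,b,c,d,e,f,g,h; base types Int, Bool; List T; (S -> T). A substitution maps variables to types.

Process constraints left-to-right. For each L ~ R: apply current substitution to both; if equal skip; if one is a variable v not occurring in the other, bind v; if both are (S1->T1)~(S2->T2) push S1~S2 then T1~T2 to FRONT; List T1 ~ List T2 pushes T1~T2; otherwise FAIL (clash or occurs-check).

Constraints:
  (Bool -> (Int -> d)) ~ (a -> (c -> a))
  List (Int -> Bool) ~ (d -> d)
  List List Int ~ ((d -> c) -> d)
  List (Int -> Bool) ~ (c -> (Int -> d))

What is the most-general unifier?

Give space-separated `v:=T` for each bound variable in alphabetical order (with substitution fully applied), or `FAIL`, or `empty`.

Answer: FAIL

Derivation:
step 1: unify (Bool -> (Int -> d)) ~ (a -> (c -> a))  [subst: {-} | 3 pending]
  -> decompose arrow: push Bool~a, (Int -> d)~(c -> a)
step 2: unify Bool ~ a  [subst: {-} | 4 pending]
  bind a := Bool
step 3: unify (Int -> d) ~ (c -> Bool)  [subst: {a:=Bool} | 3 pending]
  -> decompose arrow: push Int~c, d~Bool
step 4: unify Int ~ c  [subst: {a:=Bool} | 4 pending]
  bind c := Int
step 5: unify d ~ Bool  [subst: {a:=Bool, c:=Int} | 3 pending]
  bind d := Bool
step 6: unify List (Int -> Bool) ~ (Bool -> Bool)  [subst: {a:=Bool, c:=Int, d:=Bool} | 2 pending]
  clash: List (Int -> Bool) vs (Bool -> Bool)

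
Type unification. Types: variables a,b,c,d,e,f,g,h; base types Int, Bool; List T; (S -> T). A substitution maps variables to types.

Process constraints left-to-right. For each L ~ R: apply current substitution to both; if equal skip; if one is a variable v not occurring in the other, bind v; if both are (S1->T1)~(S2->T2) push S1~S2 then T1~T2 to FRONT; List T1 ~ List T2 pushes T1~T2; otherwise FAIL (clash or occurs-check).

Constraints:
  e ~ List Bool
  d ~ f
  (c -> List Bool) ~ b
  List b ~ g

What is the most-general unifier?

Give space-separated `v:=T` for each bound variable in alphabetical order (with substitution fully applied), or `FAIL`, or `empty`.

Answer: b:=(c -> List Bool) d:=f e:=List Bool g:=List (c -> List Bool)

Derivation:
step 1: unify e ~ List Bool  [subst: {-} | 3 pending]
  bind e := List Bool
step 2: unify d ~ f  [subst: {e:=List Bool} | 2 pending]
  bind d := f
step 3: unify (c -> List Bool) ~ b  [subst: {e:=List Bool, d:=f} | 1 pending]
  bind b := (c -> List Bool)
step 4: unify List (c -> List Bool) ~ g  [subst: {e:=List Bool, d:=f, b:=(c -> List Bool)} | 0 pending]
  bind g := List (c -> List Bool)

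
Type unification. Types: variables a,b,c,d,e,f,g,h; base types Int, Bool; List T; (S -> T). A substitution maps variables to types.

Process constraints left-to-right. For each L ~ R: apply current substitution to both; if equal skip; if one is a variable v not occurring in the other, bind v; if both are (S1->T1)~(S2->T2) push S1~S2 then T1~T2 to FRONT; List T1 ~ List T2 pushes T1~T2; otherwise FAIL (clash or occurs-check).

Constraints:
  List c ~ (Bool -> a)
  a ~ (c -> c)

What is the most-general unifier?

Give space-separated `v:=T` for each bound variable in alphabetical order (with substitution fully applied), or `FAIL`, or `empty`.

step 1: unify List c ~ (Bool -> a)  [subst: {-} | 1 pending]
  clash: List c vs (Bool -> a)

Answer: FAIL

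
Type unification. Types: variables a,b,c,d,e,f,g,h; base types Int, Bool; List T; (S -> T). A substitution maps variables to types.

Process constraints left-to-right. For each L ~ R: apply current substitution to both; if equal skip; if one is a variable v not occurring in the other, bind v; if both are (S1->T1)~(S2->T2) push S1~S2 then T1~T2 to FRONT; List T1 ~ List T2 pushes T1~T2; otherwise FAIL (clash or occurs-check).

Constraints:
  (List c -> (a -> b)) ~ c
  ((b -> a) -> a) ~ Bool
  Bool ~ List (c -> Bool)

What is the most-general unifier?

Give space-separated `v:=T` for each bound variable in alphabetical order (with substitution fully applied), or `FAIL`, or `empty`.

step 1: unify (List c -> (a -> b)) ~ c  [subst: {-} | 2 pending]
  occurs-check fail

Answer: FAIL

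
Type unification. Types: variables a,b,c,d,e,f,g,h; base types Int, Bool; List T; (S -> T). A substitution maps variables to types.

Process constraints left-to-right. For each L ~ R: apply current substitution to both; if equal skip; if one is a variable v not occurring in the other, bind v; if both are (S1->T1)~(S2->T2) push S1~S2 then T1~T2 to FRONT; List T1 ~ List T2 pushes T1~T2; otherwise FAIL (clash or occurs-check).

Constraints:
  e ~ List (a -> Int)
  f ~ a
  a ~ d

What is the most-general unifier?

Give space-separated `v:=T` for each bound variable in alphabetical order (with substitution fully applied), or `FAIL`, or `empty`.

step 1: unify e ~ List (a -> Int)  [subst: {-} | 2 pending]
  bind e := List (a -> Int)
step 2: unify f ~ a  [subst: {e:=List (a -> Int)} | 1 pending]
  bind f := a
step 3: unify a ~ d  [subst: {e:=List (a -> Int), f:=a} | 0 pending]
  bind a := d

Answer: a:=d e:=List (d -> Int) f:=d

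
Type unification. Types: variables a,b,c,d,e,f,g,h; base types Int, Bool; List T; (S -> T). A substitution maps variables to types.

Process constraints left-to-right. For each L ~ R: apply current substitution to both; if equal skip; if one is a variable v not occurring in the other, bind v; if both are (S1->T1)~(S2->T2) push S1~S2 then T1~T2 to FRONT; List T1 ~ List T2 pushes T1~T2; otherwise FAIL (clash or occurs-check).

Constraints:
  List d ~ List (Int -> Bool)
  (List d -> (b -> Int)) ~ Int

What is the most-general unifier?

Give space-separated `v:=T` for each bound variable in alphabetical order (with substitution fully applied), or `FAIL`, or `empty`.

Answer: FAIL

Derivation:
step 1: unify List d ~ List (Int -> Bool)  [subst: {-} | 1 pending]
  -> decompose List: push d~(Int -> Bool)
step 2: unify d ~ (Int -> Bool)  [subst: {-} | 1 pending]
  bind d := (Int -> Bool)
step 3: unify (List (Int -> Bool) -> (b -> Int)) ~ Int  [subst: {d:=(Int -> Bool)} | 0 pending]
  clash: (List (Int -> Bool) -> (b -> Int)) vs Int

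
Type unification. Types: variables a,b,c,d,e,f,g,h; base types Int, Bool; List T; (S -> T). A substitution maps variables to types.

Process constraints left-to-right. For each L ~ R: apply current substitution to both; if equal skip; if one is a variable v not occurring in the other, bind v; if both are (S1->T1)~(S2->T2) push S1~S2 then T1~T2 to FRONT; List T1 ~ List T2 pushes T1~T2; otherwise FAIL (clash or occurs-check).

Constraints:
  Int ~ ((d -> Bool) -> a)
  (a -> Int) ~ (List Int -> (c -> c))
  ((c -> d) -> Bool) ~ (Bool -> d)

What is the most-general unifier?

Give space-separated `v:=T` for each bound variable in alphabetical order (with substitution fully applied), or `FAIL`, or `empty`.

Answer: FAIL

Derivation:
step 1: unify Int ~ ((d -> Bool) -> a)  [subst: {-} | 2 pending]
  clash: Int vs ((d -> Bool) -> a)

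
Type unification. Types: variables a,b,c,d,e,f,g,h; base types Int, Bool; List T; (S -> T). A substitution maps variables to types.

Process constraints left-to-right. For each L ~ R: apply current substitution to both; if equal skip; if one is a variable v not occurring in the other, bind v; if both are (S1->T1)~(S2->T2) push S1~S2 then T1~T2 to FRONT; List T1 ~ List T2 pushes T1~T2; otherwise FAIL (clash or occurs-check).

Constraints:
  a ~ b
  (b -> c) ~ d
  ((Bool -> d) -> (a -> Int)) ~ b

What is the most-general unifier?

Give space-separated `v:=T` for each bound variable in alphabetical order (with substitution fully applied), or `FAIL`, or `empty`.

Answer: FAIL

Derivation:
step 1: unify a ~ b  [subst: {-} | 2 pending]
  bind a := b
step 2: unify (b -> c) ~ d  [subst: {a:=b} | 1 pending]
  bind d := (b -> c)
step 3: unify ((Bool -> (b -> c)) -> (b -> Int)) ~ b  [subst: {a:=b, d:=(b -> c)} | 0 pending]
  occurs-check fail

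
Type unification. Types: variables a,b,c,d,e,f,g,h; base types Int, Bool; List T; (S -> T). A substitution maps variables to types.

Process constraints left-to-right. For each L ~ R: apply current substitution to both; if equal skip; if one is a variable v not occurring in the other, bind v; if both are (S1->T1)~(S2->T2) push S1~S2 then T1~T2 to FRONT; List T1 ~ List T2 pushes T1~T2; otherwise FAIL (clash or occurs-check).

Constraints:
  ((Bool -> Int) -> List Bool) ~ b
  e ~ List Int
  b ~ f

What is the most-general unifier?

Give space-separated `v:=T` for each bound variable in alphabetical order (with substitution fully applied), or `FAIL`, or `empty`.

step 1: unify ((Bool -> Int) -> List Bool) ~ b  [subst: {-} | 2 pending]
  bind b := ((Bool -> Int) -> List Bool)
step 2: unify e ~ List Int  [subst: {b:=((Bool -> Int) -> List Bool)} | 1 pending]
  bind e := List Int
step 3: unify ((Bool -> Int) -> List Bool) ~ f  [subst: {b:=((Bool -> Int) -> List Bool), e:=List Int} | 0 pending]
  bind f := ((Bool -> Int) -> List Bool)

Answer: b:=((Bool -> Int) -> List Bool) e:=List Int f:=((Bool -> Int) -> List Bool)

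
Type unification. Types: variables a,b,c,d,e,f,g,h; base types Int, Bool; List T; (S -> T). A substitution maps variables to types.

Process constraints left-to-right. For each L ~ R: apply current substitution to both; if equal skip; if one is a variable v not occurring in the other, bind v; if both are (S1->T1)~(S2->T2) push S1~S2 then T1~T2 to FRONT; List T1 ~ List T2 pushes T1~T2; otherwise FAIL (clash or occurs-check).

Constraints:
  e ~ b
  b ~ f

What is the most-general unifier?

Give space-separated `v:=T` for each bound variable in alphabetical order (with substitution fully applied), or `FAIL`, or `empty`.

Answer: b:=f e:=f

Derivation:
step 1: unify e ~ b  [subst: {-} | 1 pending]
  bind e := b
step 2: unify b ~ f  [subst: {e:=b} | 0 pending]
  bind b := f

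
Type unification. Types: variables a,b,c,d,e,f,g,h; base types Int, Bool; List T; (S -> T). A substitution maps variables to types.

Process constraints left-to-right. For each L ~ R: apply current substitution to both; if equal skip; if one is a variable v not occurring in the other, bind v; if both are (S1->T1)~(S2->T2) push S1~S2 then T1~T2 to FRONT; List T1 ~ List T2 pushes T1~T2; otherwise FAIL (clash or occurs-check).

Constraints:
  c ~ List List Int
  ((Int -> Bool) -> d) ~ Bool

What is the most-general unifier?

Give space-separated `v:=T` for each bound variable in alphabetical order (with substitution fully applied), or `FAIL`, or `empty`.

step 1: unify c ~ List List Int  [subst: {-} | 1 pending]
  bind c := List List Int
step 2: unify ((Int -> Bool) -> d) ~ Bool  [subst: {c:=List List Int} | 0 pending]
  clash: ((Int -> Bool) -> d) vs Bool

Answer: FAIL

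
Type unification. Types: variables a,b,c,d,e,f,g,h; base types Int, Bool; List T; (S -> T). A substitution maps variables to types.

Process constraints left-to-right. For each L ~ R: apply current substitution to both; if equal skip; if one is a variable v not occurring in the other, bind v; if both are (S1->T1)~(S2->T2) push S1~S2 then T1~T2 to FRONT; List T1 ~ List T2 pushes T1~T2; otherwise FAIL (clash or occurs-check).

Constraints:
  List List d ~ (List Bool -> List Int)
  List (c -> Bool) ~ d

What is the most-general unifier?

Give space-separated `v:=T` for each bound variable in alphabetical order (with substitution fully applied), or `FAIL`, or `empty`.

step 1: unify List List d ~ (List Bool -> List Int)  [subst: {-} | 1 pending]
  clash: List List d vs (List Bool -> List Int)

Answer: FAIL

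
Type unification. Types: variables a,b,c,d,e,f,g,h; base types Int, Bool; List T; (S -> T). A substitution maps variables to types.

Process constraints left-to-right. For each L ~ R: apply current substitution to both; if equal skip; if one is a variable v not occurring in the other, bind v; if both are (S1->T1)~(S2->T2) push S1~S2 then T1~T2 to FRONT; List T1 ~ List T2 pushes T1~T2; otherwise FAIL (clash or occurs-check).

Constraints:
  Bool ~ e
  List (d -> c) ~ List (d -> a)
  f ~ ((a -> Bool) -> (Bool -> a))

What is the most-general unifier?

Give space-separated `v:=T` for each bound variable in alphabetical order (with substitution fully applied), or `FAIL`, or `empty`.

step 1: unify Bool ~ e  [subst: {-} | 2 pending]
  bind e := Bool
step 2: unify List (d -> c) ~ List (d -> a)  [subst: {e:=Bool} | 1 pending]
  -> decompose List: push (d -> c)~(d -> a)
step 3: unify (d -> c) ~ (d -> a)  [subst: {e:=Bool} | 1 pending]
  -> decompose arrow: push d~d, c~a
step 4: unify d ~ d  [subst: {e:=Bool} | 2 pending]
  -> identical, skip
step 5: unify c ~ a  [subst: {e:=Bool} | 1 pending]
  bind c := a
step 6: unify f ~ ((a -> Bool) -> (Bool -> a))  [subst: {e:=Bool, c:=a} | 0 pending]
  bind f := ((a -> Bool) -> (Bool -> a))

Answer: c:=a e:=Bool f:=((a -> Bool) -> (Bool -> a))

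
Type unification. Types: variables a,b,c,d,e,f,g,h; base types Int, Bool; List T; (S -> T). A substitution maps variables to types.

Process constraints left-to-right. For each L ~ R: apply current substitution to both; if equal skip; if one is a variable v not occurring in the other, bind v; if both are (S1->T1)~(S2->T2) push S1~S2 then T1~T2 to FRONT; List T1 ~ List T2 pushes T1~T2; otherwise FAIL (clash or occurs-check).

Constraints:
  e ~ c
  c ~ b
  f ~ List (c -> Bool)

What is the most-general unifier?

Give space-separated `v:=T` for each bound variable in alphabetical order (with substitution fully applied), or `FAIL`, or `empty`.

step 1: unify e ~ c  [subst: {-} | 2 pending]
  bind e := c
step 2: unify c ~ b  [subst: {e:=c} | 1 pending]
  bind c := b
step 3: unify f ~ List (b -> Bool)  [subst: {e:=c, c:=b} | 0 pending]
  bind f := List (b -> Bool)

Answer: c:=b e:=b f:=List (b -> Bool)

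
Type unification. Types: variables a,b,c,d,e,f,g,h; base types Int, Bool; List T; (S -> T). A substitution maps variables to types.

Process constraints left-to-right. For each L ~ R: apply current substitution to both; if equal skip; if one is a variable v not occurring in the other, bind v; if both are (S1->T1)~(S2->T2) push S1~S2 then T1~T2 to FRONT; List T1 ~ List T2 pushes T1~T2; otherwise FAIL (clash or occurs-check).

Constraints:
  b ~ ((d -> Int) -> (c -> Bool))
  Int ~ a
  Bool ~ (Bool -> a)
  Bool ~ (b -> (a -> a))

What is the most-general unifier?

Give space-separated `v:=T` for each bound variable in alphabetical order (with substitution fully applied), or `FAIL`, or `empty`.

Answer: FAIL

Derivation:
step 1: unify b ~ ((d -> Int) -> (c -> Bool))  [subst: {-} | 3 pending]
  bind b := ((d -> Int) -> (c -> Bool))
step 2: unify Int ~ a  [subst: {b:=((d -> Int) -> (c -> Bool))} | 2 pending]
  bind a := Int
step 3: unify Bool ~ (Bool -> Int)  [subst: {b:=((d -> Int) -> (c -> Bool)), a:=Int} | 1 pending]
  clash: Bool vs (Bool -> Int)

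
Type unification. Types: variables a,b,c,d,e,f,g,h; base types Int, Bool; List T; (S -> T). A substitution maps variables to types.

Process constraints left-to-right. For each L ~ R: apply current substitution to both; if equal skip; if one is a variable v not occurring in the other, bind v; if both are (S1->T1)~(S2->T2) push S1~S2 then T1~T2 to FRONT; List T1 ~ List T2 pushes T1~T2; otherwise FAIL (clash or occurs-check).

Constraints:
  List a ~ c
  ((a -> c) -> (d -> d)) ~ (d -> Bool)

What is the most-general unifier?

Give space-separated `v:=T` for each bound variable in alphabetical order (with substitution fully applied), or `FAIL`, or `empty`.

step 1: unify List a ~ c  [subst: {-} | 1 pending]
  bind c := List a
step 2: unify ((a -> List a) -> (d -> d)) ~ (d -> Bool)  [subst: {c:=List a} | 0 pending]
  -> decompose arrow: push (a -> List a)~d, (d -> d)~Bool
step 3: unify (a -> List a) ~ d  [subst: {c:=List a} | 1 pending]
  bind d := (a -> List a)
step 4: unify ((a -> List a) -> (a -> List a)) ~ Bool  [subst: {c:=List a, d:=(a -> List a)} | 0 pending]
  clash: ((a -> List a) -> (a -> List a)) vs Bool

Answer: FAIL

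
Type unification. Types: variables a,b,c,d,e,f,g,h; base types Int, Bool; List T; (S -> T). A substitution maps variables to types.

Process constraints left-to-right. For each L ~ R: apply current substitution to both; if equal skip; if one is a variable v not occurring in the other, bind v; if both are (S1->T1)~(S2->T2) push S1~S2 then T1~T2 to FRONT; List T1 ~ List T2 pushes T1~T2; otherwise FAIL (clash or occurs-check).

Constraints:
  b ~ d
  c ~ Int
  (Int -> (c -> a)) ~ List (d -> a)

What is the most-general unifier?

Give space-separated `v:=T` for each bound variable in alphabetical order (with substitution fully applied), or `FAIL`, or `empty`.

Answer: FAIL

Derivation:
step 1: unify b ~ d  [subst: {-} | 2 pending]
  bind b := d
step 2: unify c ~ Int  [subst: {b:=d} | 1 pending]
  bind c := Int
step 3: unify (Int -> (Int -> a)) ~ List (d -> a)  [subst: {b:=d, c:=Int} | 0 pending]
  clash: (Int -> (Int -> a)) vs List (d -> a)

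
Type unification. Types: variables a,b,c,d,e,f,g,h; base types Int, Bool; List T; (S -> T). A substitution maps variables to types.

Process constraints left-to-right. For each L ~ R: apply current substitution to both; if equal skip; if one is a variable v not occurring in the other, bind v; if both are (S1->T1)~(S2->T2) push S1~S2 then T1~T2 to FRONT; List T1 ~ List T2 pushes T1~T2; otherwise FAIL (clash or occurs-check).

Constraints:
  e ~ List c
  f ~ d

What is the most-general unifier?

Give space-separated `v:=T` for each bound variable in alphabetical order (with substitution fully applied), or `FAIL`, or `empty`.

Answer: e:=List c f:=d

Derivation:
step 1: unify e ~ List c  [subst: {-} | 1 pending]
  bind e := List c
step 2: unify f ~ d  [subst: {e:=List c} | 0 pending]
  bind f := d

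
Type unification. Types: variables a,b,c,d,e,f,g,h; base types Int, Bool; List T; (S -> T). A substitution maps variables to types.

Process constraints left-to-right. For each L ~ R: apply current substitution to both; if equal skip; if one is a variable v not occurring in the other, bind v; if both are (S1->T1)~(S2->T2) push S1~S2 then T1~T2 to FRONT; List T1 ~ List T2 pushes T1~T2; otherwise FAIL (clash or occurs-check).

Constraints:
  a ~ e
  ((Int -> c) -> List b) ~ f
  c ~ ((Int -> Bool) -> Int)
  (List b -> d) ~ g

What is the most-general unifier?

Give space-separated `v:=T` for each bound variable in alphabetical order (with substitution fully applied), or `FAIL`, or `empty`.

step 1: unify a ~ e  [subst: {-} | 3 pending]
  bind a := e
step 2: unify ((Int -> c) -> List b) ~ f  [subst: {a:=e} | 2 pending]
  bind f := ((Int -> c) -> List b)
step 3: unify c ~ ((Int -> Bool) -> Int)  [subst: {a:=e, f:=((Int -> c) -> List b)} | 1 pending]
  bind c := ((Int -> Bool) -> Int)
step 4: unify (List b -> d) ~ g  [subst: {a:=e, f:=((Int -> c) -> List b), c:=((Int -> Bool) -> Int)} | 0 pending]
  bind g := (List b -> d)

Answer: a:=e c:=((Int -> Bool) -> Int) f:=((Int -> ((Int -> Bool) -> Int)) -> List b) g:=(List b -> d)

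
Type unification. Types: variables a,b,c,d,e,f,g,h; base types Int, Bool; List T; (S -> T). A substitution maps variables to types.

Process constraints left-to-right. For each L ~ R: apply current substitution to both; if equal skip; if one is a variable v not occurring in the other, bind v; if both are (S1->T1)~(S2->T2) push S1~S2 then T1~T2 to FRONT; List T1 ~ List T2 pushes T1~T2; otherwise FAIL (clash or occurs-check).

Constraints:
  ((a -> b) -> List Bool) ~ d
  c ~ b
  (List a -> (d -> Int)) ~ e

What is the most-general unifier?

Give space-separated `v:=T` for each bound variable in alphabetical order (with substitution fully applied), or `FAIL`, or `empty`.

step 1: unify ((a -> b) -> List Bool) ~ d  [subst: {-} | 2 pending]
  bind d := ((a -> b) -> List Bool)
step 2: unify c ~ b  [subst: {d:=((a -> b) -> List Bool)} | 1 pending]
  bind c := b
step 3: unify (List a -> (((a -> b) -> List Bool) -> Int)) ~ e  [subst: {d:=((a -> b) -> List Bool), c:=b} | 0 pending]
  bind e := (List a -> (((a -> b) -> List Bool) -> Int))

Answer: c:=b d:=((a -> b) -> List Bool) e:=(List a -> (((a -> b) -> List Bool) -> Int))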